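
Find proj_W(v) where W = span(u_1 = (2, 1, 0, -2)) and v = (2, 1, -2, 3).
proj_W(v) = (-2/9, -1/9, 0, 2/9)

Set up U = [u_1 | ... | u_1] ∈ R^(4×1). The projector onto W = col(U) is P = U (U^T U)^(-1) U^T.
Compute U^T U =
  [9],
and U^T v = (-1).
Solve U^T U · c = U^T v for the coefficients: c = (-1/9). The projection is proj_W(v) = U c.
Check: (v - proj_W(v)) · u_1 = 0  (should be 0).
Result: proj_W(v) = (-2/9, -1/9, 0, 2/9).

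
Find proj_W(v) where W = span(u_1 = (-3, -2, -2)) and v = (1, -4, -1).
proj_W(v) = (-21/17, -14/17, -14/17)

Set up U = [u_1 | ... | u_1] ∈ R^(3×1). The projector onto W = col(U) is P = U (U^T U)^(-1) U^T.
Compute U^T U =
  [17],
and U^T v = (7).
Solve U^T U · c = U^T v for the coefficients: c = (7/17). The projection is proj_W(v) = U c.
Check: (v - proj_W(v)) · u_1 = 0  (should be 0).
Result: proj_W(v) = (-21/17, -14/17, -14/17).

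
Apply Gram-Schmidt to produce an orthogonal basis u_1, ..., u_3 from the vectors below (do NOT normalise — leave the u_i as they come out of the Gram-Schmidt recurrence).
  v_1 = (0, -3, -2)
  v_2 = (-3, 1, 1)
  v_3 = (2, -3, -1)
Orthogonal basis:
  u_1 = (0, -3, -2)
  u_2 = (-3, -2/13, 3/13)
  u_3 = (11/118, -33/59, 99/118)

Apply the Gram-Schmidt recurrence
  u_1 = v_1
  u_i = v_i − Σ_{j<i} ((v_i · u_j) / (u_j · u_j)) · u_j.

Step by step this gives:
  u_1 = (0, -3, -2)
  u_2 = (-3, -2/13, 3/13)
  u_3 = (11/118, -33/59, 99/118)

Orthogonality check:
  u_2 · u_1 = 0 (should be 0)
  u_3 · u_1 = 0 (should be 0)
  u_3 · u_2 = 0 (should be 0)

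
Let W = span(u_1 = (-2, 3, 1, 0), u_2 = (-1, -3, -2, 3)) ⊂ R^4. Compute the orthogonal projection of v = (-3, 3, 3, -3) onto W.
proj_W(v) = (-318/241, 1071/241, 489/241, -396/241)

Set up U = [u_1 | ... | u_2] ∈ R^(4×2). The projector onto W = col(U) is P = U (U^T U)^(-1) U^T.
Compute U^T U =
  [14, -9]
  [-9, 23],
and U^T v = (18, -21).
Solve U^T U · c = U^T v for the coefficients: c = (225/241, -132/241). The projection is proj_W(v) = U c.
Check: (v - proj_W(v)) · u_1 = 0  (should be 0).
Check: (v - proj_W(v)) · u_2 = 0  (should be 0).
Result: proj_W(v) = (-318/241, 1071/241, 489/241, -396/241).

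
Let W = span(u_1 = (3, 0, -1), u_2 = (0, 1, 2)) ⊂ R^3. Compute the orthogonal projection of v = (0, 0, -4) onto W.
proj_W(v) = (6/23, -36/23, -74/23)

Set up U = [u_1 | ... | u_2] ∈ R^(3×2). The projector onto W = col(U) is P = U (U^T U)^(-1) U^T.
Compute U^T U =
  [10, -2]
  [-2, 5],
and U^T v = (4, -8).
Solve U^T U · c = U^T v for the coefficients: c = (2/23, -36/23). The projection is proj_W(v) = U c.
Check: (v - proj_W(v)) · u_1 = 0  (should be 0).
Check: (v - proj_W(v)) · u_2 = 0  (should be 0).
Result: proj_W(v) = (6/23, -36/23, -74/23).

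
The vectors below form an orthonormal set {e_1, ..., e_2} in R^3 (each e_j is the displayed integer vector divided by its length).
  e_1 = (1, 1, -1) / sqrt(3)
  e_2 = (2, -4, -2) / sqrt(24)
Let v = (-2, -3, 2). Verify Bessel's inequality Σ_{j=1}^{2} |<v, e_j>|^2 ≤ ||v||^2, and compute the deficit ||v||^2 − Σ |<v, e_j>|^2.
Σ |<v, e_j>|^2 = 17; ||v||^2 = 17; deficit = 0

Write each e_j = u_j / sqrt(<u_j, u_j>) where u_j is the displayed integer vector. Then <v, e_j> = <v, u_j> / sqrt(<u_j, u_j>), so |<v, e_j>|^2 = <v, u_j>^2 / <u_j, u_j>.
Coefficients: <v, e_1> = -7/sqrt(3), <v, e_2> = 4/sqrt(24).
Square and sum: Σ |<v, e_j>|^2 = 17.
Compute ||v||^2 = v·v = 17.
Deficit = 17 − 17 = 0 ≥ 0, confirming Bessel's inequality. (The deficit equals ||v − Σ <v,e_j> e_j||^2, the squared distance from v to span{e_j}.)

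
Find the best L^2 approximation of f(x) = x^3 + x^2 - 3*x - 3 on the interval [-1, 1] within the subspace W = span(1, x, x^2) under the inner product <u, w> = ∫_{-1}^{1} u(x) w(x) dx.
g(x) = x^2 - 12*x/5 - 3

The best approximation g ∈ W is the orthogonal projection of f onto W. Writing g = a_0 + a_1 x + a_2 x^2, the coefficients solve the normal equations G · a = b where
  G_{ij} = <φ_i, φ_j> and b_i = <f, φ_i>, with φ_0 = 1, φ_1 = x, φ_2 = x^2.
G =
  [2, 0, 2/3]
  [0, 2/3, 0]
  [2/3, 0, 2/5],
b = (-16/3, -8/5, -8/5).
Solving gives a_0 = -3, a_1 = -12/5, a_2 = 1, so
  g(x) = x^2 - 12*x/5 - 3.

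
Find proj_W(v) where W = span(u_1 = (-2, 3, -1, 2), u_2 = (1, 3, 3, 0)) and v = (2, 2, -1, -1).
proj_W(v) = (44/163, 255/326, 259/326, -1/163)

Set up U = [u_1 | ... | u_2] ∈ R^(4×2). The projector onto W = col(U) is P = U (U^T U)^(-1) U^T.
Compute U^T U =
  [18, 4]
  [4, 19],
and U^T v = (1, 5).
Solve U^T U · c = U^T v for the coefficients: c = (-1/326, 43/163). The projection is proj_W(v) = U c.
Check: (v - proj_W(v)) · u_1 = 0  (should be 0).
Check: (v - proj_W(v)) · u_2 = 0  (should be 0).
Result: proj_W(v) = (44/163, 255/326, 259/326, -1/163).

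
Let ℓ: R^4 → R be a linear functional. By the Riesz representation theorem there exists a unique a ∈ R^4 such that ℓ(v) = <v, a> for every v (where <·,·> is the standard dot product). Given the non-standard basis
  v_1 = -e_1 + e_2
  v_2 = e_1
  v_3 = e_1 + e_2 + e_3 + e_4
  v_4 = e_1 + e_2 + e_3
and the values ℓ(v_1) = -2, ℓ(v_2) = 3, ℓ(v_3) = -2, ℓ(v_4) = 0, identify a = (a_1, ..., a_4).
a = (3, 1, -4, -2)

Write a = (a_1, ..., a_4) in the standard basis. For each basis vector v_i, ℓ(v_i) = <v_i, a> is a linear equation in the a_j's. Collect the n equations into a matrix system V a = ℓ, where row i of V is v_i (expressed in the standard basis). Since V is invertible (lower-triangular with 1s on the diagonal, up to permutation), solve by back-substitution:
  V =
[[-1, 1, 0, 0],
 [1, 0, 0, 0],
 [1, 1, 1, 1],
 [1, 1, 1, 0]]
  V a = (-2, 3, -2, 0)
Solving gives a = (3, 1, -4, -2).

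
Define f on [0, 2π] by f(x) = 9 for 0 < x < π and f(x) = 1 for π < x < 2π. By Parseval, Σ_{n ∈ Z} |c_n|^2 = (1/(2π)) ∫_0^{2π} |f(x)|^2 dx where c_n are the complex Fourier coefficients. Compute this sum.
Σ |c_n|^2 = 41

Parseval equates the L^2 energy of f (normalised by 1/(2π)) with the ℓ^2 sum of its Fourier coefficients: (1/(2π)) ∫_0^{2π} |f|^2 = Σ |c_n|^2.
Compute the left side: (1/(2π)) [∫_0^π 9^2 dx + ∫_π^{2π} 1^2 dx] = (1/(2π)) · (81π + 1π) = (81 + 1)/2 = 41.
So Σ_{n ∈ Z} |c_n|^2 = 41.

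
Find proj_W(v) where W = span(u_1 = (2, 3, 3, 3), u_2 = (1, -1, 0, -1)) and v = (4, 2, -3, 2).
proj_W(v) = (10/7, 5/7, 9/7, 5/7)

Set up U = [u_1 | ... | u_2] ∈ R^(4×2). The projector onto W = col(U) is P = U (U^T U)^(-1) U^T.
Compute U^T U =
  [31, -4]
  [-4, 3],
and U^T v = (11, 0).
Solve U^T U · c = U^T v for the coefficients: c = (3/7, 4/7). The projection is proj_W(v) = U c.
Check: (v - proj_W(v)) · u_1 = 0  (should be 0).
Check: (v - proj_W(v)) · u_2 = 0  (should be 0).
Result: proj_W(v) = (10/7, 5/7, 9/7, 5/7).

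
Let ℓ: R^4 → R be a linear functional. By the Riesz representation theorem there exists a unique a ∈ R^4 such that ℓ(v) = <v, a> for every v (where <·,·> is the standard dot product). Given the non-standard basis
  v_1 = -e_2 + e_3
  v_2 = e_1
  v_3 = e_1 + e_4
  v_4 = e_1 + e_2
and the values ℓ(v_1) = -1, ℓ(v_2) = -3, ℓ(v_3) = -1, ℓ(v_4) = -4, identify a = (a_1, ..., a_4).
a = (-3, -1, -2, 2)

Write a = (a_1, ..., a_4) in the standard basis. For each basis vector v_i, ℓ(v_i) = <v_i, a> is a linear equation in the a_j's. Collect the n equations into a matrix system V a = ℓ, where row i of V is v_i (expressed in the standard basis). Since V is invertible (lower-triangular with 1s on the diagonal, up to permutation), solve by back-substitution:
  V =
[[0, -1, 1, 0],
 [1, 0, 0, 0],
 [1, 0, 0, 1],
 [1, 1, 0, 0]]
  V a = (-1, -3, -1, -4)
Solving gives a = (-3, -1, -2, 2).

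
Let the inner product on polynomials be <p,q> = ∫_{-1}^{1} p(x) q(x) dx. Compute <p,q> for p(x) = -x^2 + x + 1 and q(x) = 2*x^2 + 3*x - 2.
<p,q> = -2/15

Expand the product: p(x)·q(x) = -2*x^4 - x^3 + 7*x^2 + x - 2.
∫_{-1}^{1} of each monomial x^k gives [2/(k+1) if k even, 0 if k odd]. Integrating term-by-term (or equivalently evaluating the antiderivative F(x) = -2*x^5/5 - x^4/4 + 7*x^3/3 + x^2/2 - 2*x at the endpoints):
  F(1) − F(−1) = 11/60 − (19/60) = -2/15.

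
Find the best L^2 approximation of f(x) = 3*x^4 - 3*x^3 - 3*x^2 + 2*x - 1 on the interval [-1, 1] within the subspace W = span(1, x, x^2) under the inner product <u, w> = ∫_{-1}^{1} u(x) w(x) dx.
g(x) = -3*x^2/7 + x/5 - 44/35

The best approximation g ∈ W is the orthogonal projection of f onto W. Writing g = a_0 + a_1 x + a_2 x^2, the coefficients solve the normal equations G · a = b where
  G_{ij} = <φ_i, φ_j> and b_i = <f, φ_i>, with φ_0 = 1, φ_1 = x, φ_2 = x^2.
G =
  [2, 0, 2/3]
  [0, 2/3, 0]
  [2/3, 0, 2/5],
b = (-14/5, 2/15, -106/105).
Solving gives a_0 = -44/35, a_1 = 1/5, a_2 = -3/7, so
  g(x) = -3*x^2/7 + x/5 - 44/35.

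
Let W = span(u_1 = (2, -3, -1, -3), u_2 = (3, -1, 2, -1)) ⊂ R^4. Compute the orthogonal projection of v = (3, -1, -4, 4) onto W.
proj_W(v) = (-2/5, -1/5, -3/5, -1/5)

Set up U = [u_1 | ... | u_2] ∈ R^(4×2). The projector onto W = col(U) is P = U (U^T U)^(-1) U^T.
Compute U^T U =
  [23, 10]
  [10, 15],
and U^T v = (1, -2).
Solve U^T U · c = U^T v for the coefficients: c = (1/7, -8/35). The projection is proj_W(v) = U c.
Check: (v - proj_W(v)) · u_1 = 0  (should be 0).
Check: (v - proj_W(v)) · u_2 = 0  (should be 0).
Result: proj_W(v) = (-2/5, -1/5, -3/5, -1/5).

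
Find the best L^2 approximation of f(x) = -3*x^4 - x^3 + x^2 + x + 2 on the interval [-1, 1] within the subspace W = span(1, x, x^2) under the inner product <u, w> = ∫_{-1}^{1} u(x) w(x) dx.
g(x) = -11*x^2/7 + 2*x/5 + 79/35

The best approximation g ∈ W is the orthogonal projection of f onto W. Writing g = a_0 + a_1 x + a_2 x^2, the coefficients solve the normal equations G · a = b where
  G_{ij} = <φ_i, φ_j> and b_i = <f, φ_i>, with φ_0 = 1, φ_1 = x, φ_2 = x^2.
G =
  [2, 0, 2/3]
  [0, 2/3, 0]
  [2/3, 0, 2/5],
b = (52/15, 4/15, 92/105).
Solving gives a_0 = 79/35, a_1 = 2/5, a_2 = -11/7, so
  g(x) = -11*x^2/7 + 2*x/5 + 79/35.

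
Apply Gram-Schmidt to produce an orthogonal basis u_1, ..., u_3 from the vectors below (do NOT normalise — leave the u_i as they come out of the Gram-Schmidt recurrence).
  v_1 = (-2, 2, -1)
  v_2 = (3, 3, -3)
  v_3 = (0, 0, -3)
Orthogonal basis:
  u_1 = (-2, 2, -1)
  u_2 = (11/3, 7/3, -8/3)
  u_3 = (-6/13, -18/13, -24/13)

Apply the Gram-Schmidt recurrence
  u_1 = v_1
  u_i = v_i − Σ_{j<i} ((v_i · u_j) / (u_j · u_j)) · u_j.

Step by step this gives:
  u_1 = (-2, 2, -1)
  u_2 = (11/3, 7/3, -8/3)
  u_3 = (-6/13, -18/13, -24/13)

Orthogonality check:
  u_2 · u_1 = 0 (should be 0)
  u_3 · u_1 = 0 (should be 0)
  u_3 · u_2 = 0 (should be 0)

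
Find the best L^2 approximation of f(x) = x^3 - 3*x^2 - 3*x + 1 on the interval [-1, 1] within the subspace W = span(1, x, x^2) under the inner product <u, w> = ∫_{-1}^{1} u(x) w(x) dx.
g(x) = -3*x^2 - 12*x/5 + 1

The best approximation g ∈ W is the orthogonal projection of f onto W. Writing g = a_0 + a_1 x + a_2 x^2, the coefficients solve the normal equations G · a = b where
  G_{ij} = <φ_i, φ_j> and b_i = <f, φ_i>, with φ_0 = 1, φ_1 = x, φ_2 = x^2.
G =
  [2, 0, 2/3]
  [0, 2/3, 0]
  [2/3, 0, 2/5],
b = (0, -8/5, -8/15).
Solving gives a_0 = 1, a_1 = -12/5, a_2 = -3, so
  g(x) = -3*x^2 - 12*x/5 + 1.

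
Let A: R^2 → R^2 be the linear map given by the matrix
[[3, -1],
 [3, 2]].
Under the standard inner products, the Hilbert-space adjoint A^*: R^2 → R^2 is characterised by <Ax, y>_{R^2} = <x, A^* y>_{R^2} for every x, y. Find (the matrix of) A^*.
A^* = A^T =
[[3, 3],
 [-1, 2]]

For real matrices with standard dot products, the defining identity <Ax, y> = <x, A^* y> gives (Ax)^T y = x^T (A^*) y, i.e. x^T A^T y = x^T (A^*) y. Since this holds for all x, y, we must have A^* = A^T. Therefore
A^* =
[[3, 3],
 [-1, 2]].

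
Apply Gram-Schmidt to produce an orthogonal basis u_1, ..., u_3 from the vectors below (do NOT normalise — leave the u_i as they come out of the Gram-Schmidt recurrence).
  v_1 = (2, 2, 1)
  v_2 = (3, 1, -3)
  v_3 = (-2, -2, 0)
Orthogonal basis:
  u_1 = (2, 2, 1)
  u_2 = (17/9, -1/9, -32/9)
  u_3 = (14/73, -18/73, 8/73)

Apply the Gram-Schmidt recurrence
  u_1 = v_1
  u_i = v_i − Σ_{j<i} ((v_i · u_j) / (u_j · u_j)) · u_j.

Step by step this gives:
  u_1 = (2, 2, 1)
  u_2 = (17/9, -1/9, -32/9)
  u_3 = (14/73, -18/73, 8/73)

Orthogonality check:
  u_2 · u_1 = 0 (should be 0)
  u_3 · u_1 = 0 (should be 0)
  u_3 · u_2 = 0 (should be 0)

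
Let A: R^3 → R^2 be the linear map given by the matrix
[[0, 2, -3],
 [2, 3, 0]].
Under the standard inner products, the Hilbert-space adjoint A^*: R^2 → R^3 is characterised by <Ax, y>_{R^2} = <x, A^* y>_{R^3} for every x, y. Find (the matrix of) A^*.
A^* = A^T =
[[0, 2],
 [2, 3],
 [-3, 0]]

For real matrices with standard dot products, the defining identity <Ax, y> = <x, A^* y> gives (Ax)^T y = x^T (A^*) y, i.e. x^T A^T y = x^T (A^*) y. Since this holds for all x, y, we must have A^* = A^T. Therefore
A^* =
[[0, 2],
 [2, 3],
 [-3, 0]].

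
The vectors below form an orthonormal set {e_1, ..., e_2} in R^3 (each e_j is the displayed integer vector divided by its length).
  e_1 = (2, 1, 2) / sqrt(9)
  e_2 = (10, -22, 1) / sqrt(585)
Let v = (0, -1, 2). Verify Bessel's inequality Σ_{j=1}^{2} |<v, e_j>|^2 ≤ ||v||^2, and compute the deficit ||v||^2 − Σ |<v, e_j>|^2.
Σ |<v, e_j>|^2 = 129/65; ||v||^2 = 5; deficit = 196/65

Write each e_j = u_j / sqrt(<u_j, u_j>) where u_j is the displayed integer vector. Then <v, e_j> = <v, u_j> / sqrt(<u_j, u_j>), so |<v, e_j>|^2 = <v, u_j>^2 / <u_j, u_j>.
Coefficients: <v, e_1> = 3/sqrt(9), <v, e_2> = 24/sqrt(585).
Square and sum: Σ |<v, e_j>|^2 = 129/65.
Compute ||v||^2 = v·v = 5.
Deficit = 5 − 129/65 = 196/65 ≥ 0, confirming Bessel's inequality. (The deficit equals ||v − Σ <v,e_j> e_j||^2, the squared distance from v to span{e_j}.)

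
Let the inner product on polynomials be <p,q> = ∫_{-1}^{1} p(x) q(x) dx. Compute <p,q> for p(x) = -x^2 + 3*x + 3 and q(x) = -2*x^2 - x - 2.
<p,q> = -238/15

Expand the product: p(x)·q(x) = 2*x^4 - 5*x^3 - 7*x^2 - 9*x - 6.
∫_{-1}^{1} of each monomial x^k gives [2/(k+1) if k even, 0 if k odd]. Integrating term-by-term (or equivalently evaluating the antiderivative F(x) = 2*x^5/5 - 5*x^4/4 - 7*x^3/3 - 9*x^2/2 - 6*x at the endpoints):
  F(1) − F(−1) = -821/60 − (131/60) = -238/15.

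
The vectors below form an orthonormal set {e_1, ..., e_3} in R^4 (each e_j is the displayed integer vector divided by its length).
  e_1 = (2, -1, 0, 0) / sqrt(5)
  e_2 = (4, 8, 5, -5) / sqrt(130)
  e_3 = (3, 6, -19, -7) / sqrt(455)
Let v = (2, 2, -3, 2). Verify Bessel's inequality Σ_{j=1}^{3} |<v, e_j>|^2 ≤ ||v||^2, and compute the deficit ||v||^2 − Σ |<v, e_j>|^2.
Σ |<v, e_j>|^2 = 629/70; ||v||^2 = 21; deficit = 841/70

Write each e_j = u_j / sqrt(<u_j, u_j>) where u_j is the displayed integer vector. Then <v, e_j> = <v, u_j> / sqrt(<u_j, u_j>), so |<v, e_j>|^2 = <v, u_j>^2 / <u_j, u_j>.
Coefficients: <v, e_1> = 2/sqrt(5), <v, e_2> = -1/sqrt(130), <v, e_3> = 61/sqrt(455).
Square and sum: Σ |<v, e_j>|^2 = 629/70.
Compute ||v||^2 = v·v = 21.
Deficit = 21 − 629/70 = 841/70 ≥ 0, confirming Bessel's inequality. (The deficit equals ||v − Σ <v,e_j> e_j||^2, the squared distance from v to span{e_j}.)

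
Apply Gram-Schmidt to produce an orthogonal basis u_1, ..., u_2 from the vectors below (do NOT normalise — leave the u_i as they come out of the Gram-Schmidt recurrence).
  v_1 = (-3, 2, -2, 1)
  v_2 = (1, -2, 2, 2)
Orthogonal basis:
  u_1 = (-3, 2, -2, 1)
  u_2 = (-1/2, -1, 1, 5/2)

Apply the Gram-Schmidt recurrence
  u_1 = v_1
  u_i = v_i − Σ_{j<i} ((v_i · u_j) / (u_j · u_j)) · u_j.

Step by step this gives:
  u_1 = (-3, 2, -2, 1)
  u_2 = (-1/2, -1, 1, 5/2)

Orthogonality check:
  u_2 · u_1 = 0 (should be 0)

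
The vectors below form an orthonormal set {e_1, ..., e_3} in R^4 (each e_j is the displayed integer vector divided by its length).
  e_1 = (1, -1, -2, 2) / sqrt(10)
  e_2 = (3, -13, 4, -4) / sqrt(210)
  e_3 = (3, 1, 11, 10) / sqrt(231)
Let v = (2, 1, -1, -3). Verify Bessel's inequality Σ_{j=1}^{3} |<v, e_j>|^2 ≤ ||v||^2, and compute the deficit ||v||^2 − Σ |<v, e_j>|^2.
Σ |<v, e_j>|^2 = 65/11; ||v||^2 = 15; deficit = 100/11

Write each e_j = u_j / sqrt(<u_j, u_j>) where u_j is the displayed integer vector. Then <v, e_j> = <v, u_j> / sqrt(<u_j, u_j>), so |<v, e_j>|^2 = <v, u_j>^2 / <u_j, u_j>.
Coefficients: <v, e_1> = -3/sqrt(10), <v, e_2> = 1/sqrt(210), <v, e_3> = -34/sqrt(231).
Square and sum: Σ |<v, e_j>|^2 = 65/11.
Compute ||v||^2 = v·v = 15.
Deficit = 15 − 65/11 = 100/11 ≥ 0, confirming Bessel's inequality. (The deficit equals ||v − Σ <v,e_j> e_j||^2, the squared distance from v to span{e_j}.)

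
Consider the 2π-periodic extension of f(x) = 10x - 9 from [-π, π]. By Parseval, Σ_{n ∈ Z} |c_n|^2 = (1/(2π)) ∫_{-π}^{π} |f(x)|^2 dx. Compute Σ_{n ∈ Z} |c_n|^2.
Σ |c_n|^2 = 100π^2/3 + 81

Expand and integrate term by term over [-π, π]:
  ∫ (10x)^2 dx = 100·(2π^3/3); ∫ 2·10·(-9)·x dx = 0 (odd integrand); ∫ (-9)^2 dx = 81·2π.
So (1/(2π)) ∫_{-π}^{π} (10x - 9)^2 dx = 100π^2/3 + 81 = 100π^2/3 + 81.
Parseval ⇒ Σ |c_n|^2 = 100π^2/3 + 81.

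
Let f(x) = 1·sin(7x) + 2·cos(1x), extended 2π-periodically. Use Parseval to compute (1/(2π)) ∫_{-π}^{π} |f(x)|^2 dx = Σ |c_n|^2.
Σ |c_n|^2 = 5/2

Expand |f|^2 and use orthogonality of {sin(nx), cos(mx)} on [-π, π]:
  ∫_{-π}^{π} sin(nx)^2 dx = π, ∫ cos(mx)^2 dx = π, and cross terms integrate to 0.
So ∫_{-π}^{π} f(x)^2 dx = 1^2 · π + 2^2 · π = (1 + 4)π.
Divide by 2π: (1 + 4)/2 = 5/2.
By Parseval, this equals Σ |c_n|^2.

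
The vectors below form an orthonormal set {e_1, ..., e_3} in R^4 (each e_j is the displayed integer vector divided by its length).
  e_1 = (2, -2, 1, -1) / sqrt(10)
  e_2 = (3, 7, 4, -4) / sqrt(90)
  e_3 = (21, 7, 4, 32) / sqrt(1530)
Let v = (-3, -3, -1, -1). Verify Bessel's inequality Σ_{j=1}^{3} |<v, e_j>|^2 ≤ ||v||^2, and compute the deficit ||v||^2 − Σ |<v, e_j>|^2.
Σ |<v, e_j>|^2 = 330/17; ||v||^2 = 20; deficit = 10/17

Write each e_j = u_j / sqrt(<u_j, u_j>) where u_j is the displayed integer vector. Then <v, e_j> = <v, u_j> / sqrt(<u_j, u_j>), so |<v, e_j>|^2 = <v, u_j>^2 / <u_j, u_j>.
Coefficients: <v, e_1> = 0/sqrt(10), <v, e_2> = -30/sqrt(90), <v, e_3> = -120/sqrt(1530).
Square and sum: Σ |<v, e_j>|^2 = 330/17.
Compute ||v||^2 = v·v = 20.
Deficit = 20 − 330/17 = 10/17 ≥ 0, confirming Bessel's inequality. (The deficit equals ||v − Σ <v,e_j> e_j||^2, the squared distance from v to span{e_j}.)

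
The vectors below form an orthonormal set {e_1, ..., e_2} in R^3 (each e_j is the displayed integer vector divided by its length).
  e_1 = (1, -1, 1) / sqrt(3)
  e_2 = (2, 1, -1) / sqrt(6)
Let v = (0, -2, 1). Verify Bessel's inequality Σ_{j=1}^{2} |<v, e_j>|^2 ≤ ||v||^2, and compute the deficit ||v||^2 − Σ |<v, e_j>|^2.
Σ |<v, e_j>|^2 = 9/2; ||v||^2 = 5; deficit = 1/2

Write each e_j = u_j / sqrt(<u_j, u_j>) where u_j is the displayed integer vector. Then <v, e_j> = <v, u_j> / sqrt(<u_j, u_j>), so |<v, e_j>|^2 = <v, u_j>^2 / <u_j, u_j>.
Coefficients: <v, e_1> = 3/sqrt(3), <v, e_2> = -3/sqrt(6).
Square and sum: Σ |<v, e_j>|^2 = 9/2.
Compute ||v||^2 = v·v = 5.
Deficit = 5 − 9/2 = 1/2 ≥ 0, confirming Bessel's inequality. (The deficit equals ||v − Σ <v,e_j> e_j||^2, the squared distance from v to span{e_j}.)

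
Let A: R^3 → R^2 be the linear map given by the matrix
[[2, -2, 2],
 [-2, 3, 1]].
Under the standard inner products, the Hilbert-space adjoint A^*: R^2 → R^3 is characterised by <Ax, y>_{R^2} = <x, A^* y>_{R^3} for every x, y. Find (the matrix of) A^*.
A^* = A^T =
[[2, -2],
 [-2, 3],
 [2, 1]]

For real matrices with standard dot products, the defining identity <Ax, y> = <x, A^* y> gives (Ax)^T y = x^T (A^*) y, i.e. x^T A^T y = x^T (A^*) y. Since this holds for all x, y, we must have A^* = A^T. Therefore
A^* =
[[2, -2],
 [-2, 3],
 [2, 1]].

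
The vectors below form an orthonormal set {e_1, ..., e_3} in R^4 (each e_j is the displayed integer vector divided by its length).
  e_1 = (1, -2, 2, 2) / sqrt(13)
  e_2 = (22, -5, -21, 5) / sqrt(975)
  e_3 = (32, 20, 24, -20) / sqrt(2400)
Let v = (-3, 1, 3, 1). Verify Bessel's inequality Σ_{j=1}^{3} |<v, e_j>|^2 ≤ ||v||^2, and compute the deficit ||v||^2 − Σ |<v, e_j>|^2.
Σ |<v, e_j>|^2 = 18; ||v||^2 = 20; deficit = 2

Write each e_j = u_j / sqrt(<u_j, u_j>) where u_j is the displayed integer vector. Then <v, e_j> = <v, u_j> / sqrt(<u_j, u_j>), so |<v, e_j>|^2 = <v, u_j>^2 / <u_j, u_j>.
Coefficients: <v, e_1> = 3/sqrt(13), <v, e_2> = -129/sqrt(975), <v, e_3> = -24/sqrt(2400).
Square and sum: Σ |<v, e_j>|^2 = 18.
Compute ||v||^2 = v·v = 20.
Deficit = 20 − 18 = 2 ≥ 0, confirming Bessel's inequality. (The deficit equals ||v − Σ <v,e_j> e_j||^2, the squared distance from v to span{e_j}.)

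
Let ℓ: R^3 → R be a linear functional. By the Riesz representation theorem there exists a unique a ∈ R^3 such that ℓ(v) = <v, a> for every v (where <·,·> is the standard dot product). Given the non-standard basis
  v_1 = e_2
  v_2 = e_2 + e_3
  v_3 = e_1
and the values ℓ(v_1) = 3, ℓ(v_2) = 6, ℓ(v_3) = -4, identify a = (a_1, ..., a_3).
a = (-4, 3, 3)

Write a = (a_1, ..., a_3) in the standard basis. For each basis vector v_i, ℓ(v_i) = <v_i, a> is a linear equation in the a_j's. Collect the n equations into a matrix system V a = ℓ, where row i of V is v_i (expressed in the standard basis). Since V is invertible (lower-triangular with 1s on the diagonal, up to permutation), solve by back-substitution:
  V =
[[0, 1, 0],
 [0, 1, 1],
 [1, 0, 0]]
  V a = (3, 6, -4)
Solving gives a = (-4, 3, 3).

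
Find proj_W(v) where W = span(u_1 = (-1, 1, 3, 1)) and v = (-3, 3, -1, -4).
proj_W(v) = (1/12, -1/12, -1/4, -1/12)

Set up U = [u_1 | ... | u_1] ∈ R^(4×1). The projector onto W = col(U) is P = U (U^T U)^(-1) U^T.
Compute U^T U =
  [12],
and U^T v = (-1).
Solve U^T U · c = U^T v for the coefficients: c = (-1/12). The projection is proj_W(v) = U c.
Check: (v - proj_W(v)) · u_1 = 0  (should be 0).
Result: proj_W(v) = (1/12, -1/12, -1/4, -1/12).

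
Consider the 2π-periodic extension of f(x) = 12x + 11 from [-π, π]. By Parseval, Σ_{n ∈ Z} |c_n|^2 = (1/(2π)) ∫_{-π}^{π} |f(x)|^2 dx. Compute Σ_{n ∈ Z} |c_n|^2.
Σ |c_n|^2 = 48π^2 + 121

Expand and integrate term by term over [-π, π]:
  ∫ (12x)^2 dx = 144·(2π^3/3); ∫ 2·12·(11)·x dx = 0 (odd integrand); ∫ 11^2 dx = 121·2π.
So (1/(2π)) ∫_{-π}^{π} (12x + 11)^2 dx = 144π^2/3 + 121 = 48π^2 + 121.
Parseval ⇒ Σ |c_n|^2 = 48π^2 + 121.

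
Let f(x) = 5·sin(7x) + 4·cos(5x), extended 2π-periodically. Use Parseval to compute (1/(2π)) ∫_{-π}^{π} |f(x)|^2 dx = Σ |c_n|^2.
Σ |c_n|^2 = 41/2

Expand |f|^2 and use orthogonality of {sin(nx), cos(mx)} on [-π, π]:
  ∫_{-π}^{π} sin(nx)^2 dx = π, ∫ cos(mx)^2 dx = π, and cross terms integrate to 0.
So ∫_{-π}^{π} f(x)^2 dx = 5^2 · π + 4^2 · π = (25 + 16)π.
Divide by 2π: (25 + 16)/2 = 41/2.
By Parseval, this equals Σ |c_n|^2.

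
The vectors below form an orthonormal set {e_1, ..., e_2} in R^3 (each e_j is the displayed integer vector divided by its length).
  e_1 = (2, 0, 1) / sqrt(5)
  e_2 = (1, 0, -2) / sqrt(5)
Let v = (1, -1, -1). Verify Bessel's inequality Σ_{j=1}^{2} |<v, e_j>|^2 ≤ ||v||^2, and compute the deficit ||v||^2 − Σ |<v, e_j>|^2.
Σ |<v, e_j>|^2 = 2; ||v||^2 = 3; deficit = 1

Write each e_j = u_j / sqrt(<u_j, u_j>) where u_j is the displayed integer vector. Then <v, e_j> = <v, u_j> / sqrt(<u_j, u_j>), so |<v, e_j>|^2 = <v, u_j>^2 / <u_j, u_j>.
Coefficients: <v, e_1> = 1/sqrt(5), <v, e_2> = 3/sqrt(5).
Square and sum: Σ |<v, e_j>|^2 = 2.
Compute ||v||^2 = v·v = 3.
Deficit = 3 − 2 = 1 ≥ 0, confirming Bessel's inequality. (The deficit equals ||v − Σ <v,e_j> e_j||^2, the squared distance from v to span{e_j}.)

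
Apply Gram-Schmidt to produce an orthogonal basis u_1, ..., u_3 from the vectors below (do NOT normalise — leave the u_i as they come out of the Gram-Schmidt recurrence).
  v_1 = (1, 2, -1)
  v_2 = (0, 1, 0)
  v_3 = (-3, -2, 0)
Orthogonal basis:
  u_1 = (1, 2, -1)
  u_2 = (-1/3, 1/3, 1/3)
  u_3 = (-3/2, 0, -3/2)

Apply the Gram-Schmidt recurrence
  u_1 = v_1
  u_i = v_i − Σ_{j<i} ((v_i · u_j) / (u_j · u_j)) · u_j.

Step by step this gives:
  u_1 = (1, 2, -1)
  u_2 = (-1/3, 1/3, 1/3)
  u_3 = (-3/2, 0, -3/2)

Orthogonality check:
  u_2 · u_1 = 0 (should be 0)
  u_3 · u_1 = 0 (should be 0)
  u_3 · u_2 = 0 (should be 0)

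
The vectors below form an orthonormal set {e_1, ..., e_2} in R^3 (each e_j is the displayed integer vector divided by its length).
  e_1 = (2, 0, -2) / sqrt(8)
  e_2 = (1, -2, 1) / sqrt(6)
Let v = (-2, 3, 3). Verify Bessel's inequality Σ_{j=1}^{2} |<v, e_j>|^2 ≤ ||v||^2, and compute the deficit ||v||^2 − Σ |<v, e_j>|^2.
Σ |<v, e_j>|^2 = 50/3; ||v||^2 = 22; deficit = 16/3

Write each e_j = u_j / sqrt(<u_j, u_j>) where u_j is the displayed integer vector. Then <v, e_j> = <v, u_j> / sqrt(<u_j, u_j>), so |<v, e_j>|^2 = <v, u_j>^2 / <u_j, u_j>.
Coefficients: <v, e_1> = -10/sqrt(8), <v, e_2> = -5/sqrt(6).
Square and sum: Σ |<v, e_j>|^2 = 50/3.
Compute ||v||^2 = v·v = 22.
Deficit = 22 − 50/3 = 16/3 ≥ 0, confirming Bessel's inequality. (The deficit equals ||v − Σ <v,e_j> e_j||^2, the squared distance from v to span{e_j}.)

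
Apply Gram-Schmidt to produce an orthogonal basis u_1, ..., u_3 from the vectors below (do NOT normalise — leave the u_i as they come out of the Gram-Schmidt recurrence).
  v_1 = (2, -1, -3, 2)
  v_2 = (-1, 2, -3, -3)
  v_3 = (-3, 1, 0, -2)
Orthogonal basis:
  u_1 = (2, -1, -3, 2)
  u_2 = (-8/9, 35/18, -19/6, -26/9)
  u_3 = (-568/413, -29/59, -165/413, 219/413)

Apply the Gram-Schmidt recurrence
  u_1 = v_1
  u_i = v_i − Σ_{j<i} ((v_i · u_j) / (u_j · u_j)) · u_j.

Step by step this gives:
  u_1 = (2, -1, -3, 2)
  u_2 = (-8/9, 35/18, -19/6, -26/9)
  u_3 = (-568/413, -29/59, -165/413, 219/413)

Orthogonality check:
  u_2 · u_1 = 0 (should be 0)
  u_3 · u_1 = 0 (should be 0)
  u_3 · u_2 = 0 (should be 0)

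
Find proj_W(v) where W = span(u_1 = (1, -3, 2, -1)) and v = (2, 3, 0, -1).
proj_W(v) = (-2/5, 6/5, -4/5, 2/5)

Set up U = [u_1 | ... | u_1] ∈ R^(4×1). The projector onto W = col(U) is P = U (U^T U)^(-1) U^T.
Compute U^T U =
  [15],
and U^T v = (-6).
Solve U^T U · c = U^T v for the coefficients: c = (-2/5). The projection is proj_W(v) = U c.
Check: (v - proj_W(v)) · u_1 = 0  (should be 0).
Result: proj_W(v) = (-2/5, 6/5, -4/5, 2/5).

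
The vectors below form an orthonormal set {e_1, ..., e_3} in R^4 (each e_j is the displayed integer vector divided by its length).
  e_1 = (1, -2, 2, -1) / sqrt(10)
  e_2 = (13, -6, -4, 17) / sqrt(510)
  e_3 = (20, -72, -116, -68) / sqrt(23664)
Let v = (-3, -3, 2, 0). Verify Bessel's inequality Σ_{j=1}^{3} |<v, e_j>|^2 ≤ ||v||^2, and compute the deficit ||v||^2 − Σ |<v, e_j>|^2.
Σ |<v, e_j>|^2 = 197/29; ||v||^2 = 22; deficit = 441/29

Write each e_j = u_j / sqrt(<u_j, u_j>) where u_j is the displayed integer vector. Then <v, e_j> = <v, u_j> / sqrt(<u_j, u_j>), so |<v, e_j>|^2 = <v, u_j>^2 / <u_j, u_j>.
Coefficients: <v, e_1> = 7/sqrt(10), <v, e_2> = -29/sqrt(510), <v, e_3> = -76/sqrt(23664).
Square and sum: Σ |<v, e_j>|^2 = 197/29.
Compute ||v||^2 = v·v = 22.
Deficit = 22 − 197/29 = 441/29 ≥ 0, confirming Bessel's inequality. (The deficit equals ||v − Σ <v,e_j> e_j||^2, the squared distance from v to span{e_j}.)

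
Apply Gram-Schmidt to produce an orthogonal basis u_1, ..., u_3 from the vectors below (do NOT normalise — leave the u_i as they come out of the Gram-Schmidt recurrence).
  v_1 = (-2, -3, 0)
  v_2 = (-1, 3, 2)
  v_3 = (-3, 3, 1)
Orthogonal basis:
  u_1 = (-2, -3, 0)
  u_2 = (-27/13, 18/13, 2)
  u_3 = (-18/19, 12/19, -27/19)

Apply the Gram-Schmidt recurrence
  u_1 = v_1
  u_i = v_i − Σ_{j<i} ((v_i · u_j) / (u_j · u_j)) · u_j.

Step by step this gives:
  u_1 = (-2, -3, 0)
  u_2 = (-27/13, 18/13, 2)
  u_3 = (-18/19, 12/19, -27/19)

Orthogonality check:
  u_2 · u_1 = 0 (should be 0)
  u_3 · u_1 = 0 (should be 0)
  u_3 · u_2 = 0 (should be 0)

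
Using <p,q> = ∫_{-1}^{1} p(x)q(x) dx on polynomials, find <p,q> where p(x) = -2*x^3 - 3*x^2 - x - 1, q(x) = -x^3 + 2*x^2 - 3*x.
<p,q> = 172/105

Expand the product: p(x)·q(x) = 2*x^6 - x^5 + x^4 + 8*x^3 + x^2 + 3*x.
∫_{-1}^{1} of each monomial x^k gives [2/(k+1) if k even, 0 if k odd]. Integrating term-by-term (or equivalently evaluating the antiderivative F(x) = 2*x^7/7 - x^6/6 + x^5/5 + 2*x^4 + x^3/3 + 3*x^2/2 at the endpoints):
  F(1) − F(−1) = 436/105 − (88/35) = 172/105.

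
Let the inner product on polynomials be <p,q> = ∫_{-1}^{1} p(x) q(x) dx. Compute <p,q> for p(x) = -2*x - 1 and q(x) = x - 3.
<p,q> = 14/3

Expand the product: p(x)·q(x) = -2*x^2 + 5*x + 3.
∫_{-1}^{1} of each monomial x^k gives [2/(k+1) if k even, 0 if k odd]. Integrating term-by-term (or equivalently evaluating the antiderivative F(x) = -2*x^3/3 + 5*x^2/2 + 3*x at the endpoints):
  F(1) − F(−1) = 29/6 − (1/6) = 14/3.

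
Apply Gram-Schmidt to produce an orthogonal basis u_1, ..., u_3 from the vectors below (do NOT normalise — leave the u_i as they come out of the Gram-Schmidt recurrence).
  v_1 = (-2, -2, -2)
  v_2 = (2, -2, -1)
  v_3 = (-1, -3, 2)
Orthogonal basis:
  u_1 = (-2, -2, -2)
  u_2 = (7/3, -5/3, -2/3)
  u_3 = (-9/13, -27/13, 36/13)

Apply the Gram-Schmidt recurrence
  u_1 = v_1
  u_i = v_i − Σ_{j<i} ((v_i · u_j) / (u_j · u_j)) · u_j.

Step by step this gives:
  u_1 = (-2, -2, -2)
  u_2 = (7/3, -5/3, -2/3)
  u_3 = (-9/13, -27/13, 36/13)

Orthogonality check:
  u_2 · u_1 = 0 (should be 0)
  u_3 · u_1 = 0 (should be 0)
  u_3 · u_2 = 0 (should be 0)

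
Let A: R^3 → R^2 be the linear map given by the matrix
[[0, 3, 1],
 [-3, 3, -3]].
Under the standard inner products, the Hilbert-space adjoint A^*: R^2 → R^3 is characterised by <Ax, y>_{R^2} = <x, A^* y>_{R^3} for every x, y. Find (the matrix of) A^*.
A^* = A^T =
[[0, -3],
 [3, 3],
 [1, -3]]

For real matrices with standard dot products, the defining identity <Ax, y> = <x, A^* y> gives (Ax)^T y = x^T (A^*) y, i.e. x^T A^T y = x^T (A^*) y. Since this holds for all x, y, we must have A^* = A^T. Therefore
A^* =
[[0, -3],
 [3, 3],
 [1, -3]].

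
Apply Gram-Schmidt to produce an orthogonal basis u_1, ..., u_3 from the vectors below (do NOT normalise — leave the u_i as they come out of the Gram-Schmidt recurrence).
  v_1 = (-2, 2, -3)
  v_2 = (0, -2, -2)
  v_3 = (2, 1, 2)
Orthogonal basis:
  u_1 = (-2, 2, -3)
  u_2 = (4/17, -38/17, -28/17)
  u_3 = (40/33, 16/33, -16/33)

Apply the Gram-Schmidt recurrence
  u_1 = v_1
  u_i = v_i − Σ_{j<i} ((v_i · u_j) / (u_j · u_j)) · u_j.

Step by step this gives:
  u_1 = (-2, 2, -3)
  u_2 = (4/17, -38/17, -28/17)
  u_3 = (40/33, 16/33, -16/33)

Orthogonality check:
  u_2 · u_1 = 0 (should be 0)
  u_3 · u_1 = 0 (should be 0)
  u_3 · u_2 = 0 (should be 0)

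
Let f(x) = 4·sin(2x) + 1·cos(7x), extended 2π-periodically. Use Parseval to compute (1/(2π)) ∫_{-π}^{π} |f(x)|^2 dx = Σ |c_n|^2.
Σ |c_n|^2 = 17/2

Expand |f|^2 and use orthogonality of {sin(nx), cos(mx)} on [-π, π]:
  ∫_{-π}^{π} sin(nx)^2 dx = π, ∫ cos(mx)^2 dx = π, and cross terms integrate to 0.
So ∫_{-π}^{π} f(x)^2 dx = 4^2 · π + 1^2 · π = (16 + 1)π.
Divide by 2π: (16 + 1)/2 = 17/2.
By Parseval, this equals Σ |c_n|^2.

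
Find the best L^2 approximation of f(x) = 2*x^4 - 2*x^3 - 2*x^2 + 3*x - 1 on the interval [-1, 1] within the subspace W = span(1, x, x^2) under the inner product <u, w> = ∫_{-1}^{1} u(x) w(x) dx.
g(x) = -2*x^2/7 + 9*x/5 - 41/35

The best approximation g ∈ W is the orthogonal projection of f onto W. Writing g = a_0 + a_1 x + a_2 x^2, the coefficients solve the normal equations G · a = b where
  G_{ij} = <φ_i, φ_j> and b_i = <f, φ_i>, with φ_0 = 1, φ_1 = x, φ_2 = x^2.
G =
  [2, 0, 2/3]
  [0, 2/3, 0]
  [2/3, 0, 2/5],
b = (-38/15, 6/5, -94/105).
Solving gives a_0 = -41/35, a_1 = 9/5, a_2 = -2/7, so
  g(x) = -2*x^2/7 + 9*x/5 - 41/35.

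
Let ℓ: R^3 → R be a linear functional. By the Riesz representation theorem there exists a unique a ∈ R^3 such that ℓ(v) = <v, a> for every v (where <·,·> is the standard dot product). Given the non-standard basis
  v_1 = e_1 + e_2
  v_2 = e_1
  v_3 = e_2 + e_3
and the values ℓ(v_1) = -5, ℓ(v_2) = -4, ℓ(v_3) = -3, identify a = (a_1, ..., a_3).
a = (-4, -1, -2)

Write a = (a_1, ..., a_3) in the standard basis. For each basis vector v_i, ℓ(v_i) = <v_i, a> is a linear equation in the a_j's. Collect the n equations into a matrix system V a = ℓ, where row i of V is v_i (expressed in the standard basis). Since V is invertible (lower-triangular with 1s on the diagonal, up to permutation), solve by back-substitution:
  V =
[[1, 1, 0],
 [1, 0, 0],
 [0, 1, 1]]
  V a = (-5, -4, -3)
Solving gives a = (-4, -1, -2).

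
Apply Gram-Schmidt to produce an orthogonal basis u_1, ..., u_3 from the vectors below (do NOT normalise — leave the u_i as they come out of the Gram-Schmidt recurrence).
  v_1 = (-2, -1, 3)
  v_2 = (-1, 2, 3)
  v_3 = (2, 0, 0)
Orthogonal basis:
  u_1 = (-2, -1, 3)
  u_2 = (2/7, 37/14, 15/14)
  u_3 = (162/115, -54/115, 18/23)

Apply the Gram-Schmidt recurrence
  u_1 = v_1
  u_i = v_i − Σ_{j<i} ((v_i · u_j) / (u_j · u_j)) · u_j.

Step by step this gives:
  u_1 = (-2, -1, 3)
  u_2 = (2/7, 37/14, 15/14)
  u_3 = (162/115, -54/115, 18/23)

Orthogonality check:
  u_2 · u_1 = 0 (should be 0)
  u_3 · u_1 = 0 (should be 0)
  u_3 · u_2 = 0 (should be 0)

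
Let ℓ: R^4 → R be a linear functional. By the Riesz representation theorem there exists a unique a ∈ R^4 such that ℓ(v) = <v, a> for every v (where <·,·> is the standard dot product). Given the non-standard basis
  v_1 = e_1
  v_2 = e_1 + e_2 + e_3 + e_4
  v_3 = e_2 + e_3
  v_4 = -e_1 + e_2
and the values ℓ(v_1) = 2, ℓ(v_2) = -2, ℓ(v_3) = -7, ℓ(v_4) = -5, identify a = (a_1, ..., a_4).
a = (2, -3, -4, 3)

Write a = (a_1, ..., a_4) in the standard basis. For each basis vector v_i, ℓ(v_i) = <v_i, a> is a linear equation in the a_j's. Collect the n equations into a matrix system V a = ℓ, where row i of V is v_i (expressed in the standard basis). Since V is invertible (lower-triangular with 1s on the diagonal, up to permutation), solve by back-substitution:
  V =
[[1, 0, 0, 0],
 [1, 1, 1, 1],
 [0, 1, 1, 0],
 [-1, 1, 0, 0]]
  V a = (2, -2, -7, -5)
Solving gives a = (2, -3, -4, 3).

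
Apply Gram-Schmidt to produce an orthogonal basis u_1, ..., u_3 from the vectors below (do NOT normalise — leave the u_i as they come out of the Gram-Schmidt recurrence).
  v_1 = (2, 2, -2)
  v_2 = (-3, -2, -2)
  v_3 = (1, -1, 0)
Orthogonal basis:
  u_1 = (2, 2, -2)
  u_2 = (-2, -1, -3)
  u_3 = (6/7, -15/14, -3/14)

Apply the Gram-Schmidt recurrence
  u_1 = v_1
  u_i = v_i − Σ_{j<i} ((v_i · u_j) / (u_j · u_j)) · u_j.

Step by step this gives:
  u_1 = (2, 2, -2)
  u_2 = (-2, -1, -3)
  u_3 = (6/7, -15/14, -3/14)

Orthogonality check:
  u_2 · u_1 = 0 (should be 0)
  u_3 · u_1 = 0 (should be 0)
  u_3 · u_2 = 0 (should be 0)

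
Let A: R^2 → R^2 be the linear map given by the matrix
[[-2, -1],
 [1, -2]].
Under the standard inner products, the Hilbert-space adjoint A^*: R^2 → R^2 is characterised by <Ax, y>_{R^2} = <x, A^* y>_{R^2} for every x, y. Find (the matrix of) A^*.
A^* = A^T =
[[-2, 1],
 [-1, -2]]

For real matrices with standard dot products, the defining identity <Ax, y> = <x, A^* y> gives (Ax)^T y = x^T (A^*) y, i.e. x^T A^T y = x^T (A^*) y. Since this holds for all x, y, we must have A^* = A^T. Therefore
A^* =
[[-2, 1],
 [-1, -2]].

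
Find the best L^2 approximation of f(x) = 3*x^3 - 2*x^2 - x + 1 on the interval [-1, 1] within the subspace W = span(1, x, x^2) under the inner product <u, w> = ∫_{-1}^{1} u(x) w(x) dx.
g(x) = -2*x^2 + 4*x/5 + 1

The best approximation g ∈ W is the orthogonal projection of f onto W. Writing g = a_0 + a_1 x + a_2 x^2, the coefficients solve the normal equations G · a = b where
  G_{ij} = <φ_i, φ_j> and b_i = <f, φ_i>, with φ_0 = 1, φ_1 = x, φ_2 = x^2.
G =
  [2, 0, 2/3]
  [0, 2/3, 0]
  [2/3, 0, 2/5],
b = (2/3, 8/15, -2/15).
Solving gives a_0 = 1, a_1 = 4/5, a_2 = -2, so
  g(x) = -2*x^2 + 4*x/5 + 1.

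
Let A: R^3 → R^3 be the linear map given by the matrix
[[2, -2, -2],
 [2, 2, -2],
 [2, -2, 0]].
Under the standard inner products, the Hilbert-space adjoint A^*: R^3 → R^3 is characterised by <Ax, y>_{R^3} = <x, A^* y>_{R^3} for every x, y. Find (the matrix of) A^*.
A^* = A^T =
[[2, 2, 2],
 [-2, 2, -2],
 [-2, -2, 0]]

For real matrices with standard dot products, the defining identity <Ax, y> = <x, A^* y> gives (Ax)^T y = x^T (A^*) y, i.e. x^T A^T y = x^T (A^*) y. Since this holds for all x, y, we must have A^* = A^T. Therefore
A^* =
[[2, 2, 2],
 [-2, 2, -2],
 [-2, -2, 0]].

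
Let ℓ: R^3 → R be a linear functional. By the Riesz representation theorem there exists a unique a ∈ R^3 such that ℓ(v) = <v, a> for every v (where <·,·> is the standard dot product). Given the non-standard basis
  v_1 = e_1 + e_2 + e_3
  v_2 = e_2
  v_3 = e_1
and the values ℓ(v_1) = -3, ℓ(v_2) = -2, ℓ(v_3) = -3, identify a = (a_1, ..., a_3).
a = (-3, -2, 2)

Write a = (a_1, ..., a_3) in the standard basis. For each basis vector v_i, ℓ(v_i) = <v_i, a> is a linear equation in the a_j's. Collect the n equations into a matrix system V a = ℓ, where row i of V is v_i (expressed in the standard basis). Since V is invertible (lower-triangular with 1s on the diagonal, up to permutation), solve by back-substitution:
  V =
[[1, 1, 1],
 [0, 1, 0],
 [1, 0, 0]]
  V a = (-3, -2, -3)
Solving gives a = (-3, -2, 2).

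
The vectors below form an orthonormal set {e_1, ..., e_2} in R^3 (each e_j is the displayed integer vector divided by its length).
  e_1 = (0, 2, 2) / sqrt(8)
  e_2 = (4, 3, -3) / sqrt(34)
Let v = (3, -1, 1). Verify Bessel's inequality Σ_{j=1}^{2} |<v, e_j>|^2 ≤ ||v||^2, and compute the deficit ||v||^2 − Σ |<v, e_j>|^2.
Σ |<v, e_j>|^2 = 18/17; ||v||^2 = 11; deficit = 169/17

Write each e_j = u_j / sqrt(<u_j, u_j>) where u_j is the displayed integer vector. Then <v, e_j> = <v, u_j> / sqrt(<u_j, u_j>), so |<v, e_j>|^2 = <v, u_j>^2 / <u_j, u_j>.
Coefficients: <v, e_1> = 0/sqrt(8), <v, e_2> = 6/sqrt(34).
Square and sum: Σ |<v, e_j>|^2 = 18/17.
Compute ||v||^2 = v·v = 11.
Deficit = 11 − 18/17 = 169/17 ≥ 0, confirming Bessel's inequality. (The deficit equals ||v − Σ <v,e_j> e_j||^2, the squared distance from v to span{e_j}.)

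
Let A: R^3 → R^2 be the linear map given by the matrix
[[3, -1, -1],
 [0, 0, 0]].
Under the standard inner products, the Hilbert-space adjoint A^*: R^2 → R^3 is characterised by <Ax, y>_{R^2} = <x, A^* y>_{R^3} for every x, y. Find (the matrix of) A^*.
A^* = A^T =
[[3, 0],
 [-1, 0],
 [-1, 0]]

For real matrices with standard dot products, the defining identity <Ax, y> = <x, A^* y> gives (Ax)^T y = x^T (A^*) y, i.e. x^T A^T y = x^T (A^*) y. Since this holds for all x, y, we must have A^* = A^T. Therefore
A^* =
[[3, 0],
 [-1, 0],
 [-1, 0]].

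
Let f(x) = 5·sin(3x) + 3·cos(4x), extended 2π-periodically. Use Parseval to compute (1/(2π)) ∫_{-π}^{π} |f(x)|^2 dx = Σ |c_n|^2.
Σ |c_n|^2 = 17

Expand |f|^2 and use orthogonality of {sin(nx), cos(mx)} on [-π, π]:
  ∫_{-π}^{π} sin(nx)^2 dx = π, ∫ cos(mx)^2 dx = π, and cross terms integrate to 0.
So ∫_{-π}^{π} f(x)^2 dx = 5^2 · π + 3^2 · π = (25 + 9)π.
Divide by 2π: (25 + 9)/2 = 17.
By Parseval, this equals Σ |c_n|^2.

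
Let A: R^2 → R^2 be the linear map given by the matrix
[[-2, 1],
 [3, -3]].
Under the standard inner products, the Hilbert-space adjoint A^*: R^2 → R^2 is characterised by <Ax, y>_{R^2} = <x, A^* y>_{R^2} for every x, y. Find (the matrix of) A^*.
A^* = A^T =
[[-2, 3],
 [1, -3]]

For real matrices with standard dot products, the defining identity <Ax, y> = <x, A^* y> gives (Ax)^T y = x^T (A^*) y, i.e. x^T A^T y = x^T (A^*) y. Since this holds for all x, y, we must have A^* = A^T. Therefore
A^* =
[[-2, 3],
 [1, -3]].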